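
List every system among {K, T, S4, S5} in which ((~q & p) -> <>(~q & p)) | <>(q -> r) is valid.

K-tableau for the negation ~(((~q & p) -> <>(~q & p)) | <>(q -> r)):
1. ~(((~q & p) -> <>(~q & p)) | <>(q -> r)), 0
2. ~((~q & p) -> <>(~q & p)), 0
3. ~<>(q -> r), 0
4. ~q & p, 0
5. ~<>(~q & p), 0
6. ~q, 0
7. p, 0
Complete open branch: countermodel on a K-frame, so not valid in K.
T-tableau for the negation ~(((~q & p) -> <>(~q & p)) | <>(q -> r)):
1. ~(((~q & p) -> <>(~q & p)) | <>(q -> r)), 0
2. ~((~q & p) -> <>(~q & p)), 0
3. ~<>(q -> r), 0
4. ~q & p, 0
5. ~<>(~q & p), 0
6. ~q, 0
7. p, 0
8. ~(q -> r), 0
9. q, 0
10. ~r, 0
Accessibility: 0R0
Branch closes: q and ~q both at 0.
Every branch closes (one shown): valid in T, hence also in S4, S5 (every theorem of T is a theorem of S4 and S5).

T, S4, S5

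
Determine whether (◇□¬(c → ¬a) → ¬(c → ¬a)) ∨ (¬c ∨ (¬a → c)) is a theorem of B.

Tableau for the negation ¬((◇□¬(c → ¬a) → ¬(c → ¬a)) ∨ (¬c ∨ (¬a → c))):
1. ¬((◇□¬(c → ¬a) → ¬(c → ¬a)) ∨ (¬c ∨ (¬a → c))), w0
2. ¬(◇□¬(c → ¬a) → ¬(c → ¬a)), w0
3. ¬(¬c ∨ (¬a → c)), w0
4. ◇□¬(c → ¬a), w0
5. c → ¬a, w0
6. c, w0
7. ¬(¬a → c), w0
8. ¬a, w0
9. ¬c, w0
Accessibility: w0Rw0
Branch closes: c and ¬c both at w0.
All branches of the negation close; one closing branch shown above.

Yes, valid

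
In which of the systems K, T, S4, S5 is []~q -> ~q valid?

T, S4, S5

K-tableau for the negation ~([]~q -> ~q):
1. ~([]~q -> ~q), w0
2. []~q, w0   [~->-rule on 1]
3. q, w0   [~->-rule on 1]
Complete open branch: countermodel on a K-frame, so not valid in K.
T-tableau for the negation ~([]~q -> ~q):
1. ~([]~q -> ~q), w0
2. []~q, w0   [~->-rule on 1]
3. q, w0   [~->-rule on 1]
4. ~q, w0   [[]-rule on 2 via w0Rw0]
Accessibility: w0Rw0
Branch closes: q and ~q both at w0.
Every branch closes (one shown): valid in T, hence also in S4, S5 (every theorem of T is a theorem of S4 and S5).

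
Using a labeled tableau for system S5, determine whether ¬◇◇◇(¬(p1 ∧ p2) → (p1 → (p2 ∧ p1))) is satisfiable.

1. ¬◇◇◇(¬(p1 ∧ p2) → (p1 → (p2 ∧ p1))), 0
2. ¬◇◇(¬(p1 ∧ p2) → (p1 → (p2 ∧ p1))), 0
3. ¬◇(¬(p1 ∧ p2) → (p1 → (p2 ∧ p1))), 0
4. ¬(¬(p1 ∧ p2) → (p1 → (p2 ∧ p1))), 0
5. ¬(p1 ∧ p2), 0
6. ¬(p1 → (p2 ∧ p1)), 0
7. p1, 0
8. ¬(p2 ∧ p1), 0
9. ¬p2, 0
Accessibility: 0R0

Yes, satisfiable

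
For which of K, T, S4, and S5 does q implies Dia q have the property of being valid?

T, S4, S5

T-tableau for the negation not (q implies Dia q):
1. not (q implies Dia q), w0
2. q, w0
3. not Dia q, w0
4. not q, w0
Accessibility: w0Rw0
Branch closes: q and not q both at w0.
Every branch closes (one shown): valid in T, hence also in S4, S5 (every theorem of T is a theorem of S4 and S5).
K-tableau for the negation not (q implies Dia q):
1. not (q implies Dia q), w0
2. q, w0
3. not Dia q, w0
Complete open branch: countermodel on a K-frame, so not valid in K.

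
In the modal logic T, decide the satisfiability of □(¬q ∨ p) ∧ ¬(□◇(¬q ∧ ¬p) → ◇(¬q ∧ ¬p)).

1. □(¬q ∨ p) ∧ ¬(□◇(¬q ∧ ¬p) → ◇(¬q ∧ ¬p)), 0
2. □(¬q ∨ p), 0
3. ¬(□◇(¬q ∧ ¬p) → ◇(¬q ∧ ¬p)), 0
4. □◇(¬q ∧ ¬p), 0
5. ¬◇(¬q ∧ ¬p), 0
6. ¬q ∨ p, 0
7. ◇(¬q ∧ ¬p), 0
8. ¬(¬q ∧ ¬p), 0
9. p, 0
10. ¬q ∧ ¬p, 1
11. ¬q, 1
12. ¬p, 1
13. ¬q ∨ p, 1
14. ◇(¬q ∧ ¬p), 1
15. ¬(¬q ∧ ¬p), 1
16. p, 1
Accessibility: 0R0, 0R1, 1R1
Branch closes: p and ¬p both at 1.
(One branch shown.) All branches close.

Unsatisfiable (every branch closes)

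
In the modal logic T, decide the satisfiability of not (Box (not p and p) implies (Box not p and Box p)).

1. not (Box (not p and p) implies (Box not p and Box p)), u
2. Box (not p and p), u   [neg-implies-rule on 1]
3. not (Box not p and Box p), u   [neg-implies-rule on 1]
4. not p and p, u   [Box-rule on 2 via uRu]
5. not p, u   [and-rule on 4]
6. p, u   [and-rule on 4]
Accessibility: uRu
Branch closes: p and not p both at u.
(One branch shown.) All branches close.

Unsatisfiable (every branch closes)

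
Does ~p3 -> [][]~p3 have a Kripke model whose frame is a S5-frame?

Satisfiable (open branch found)

1. ~p3 -> [][]~p3, 0
2. [][]~p3, 0
3. []~p3, 0
4. ~p3, 0
Accessibility: 0R0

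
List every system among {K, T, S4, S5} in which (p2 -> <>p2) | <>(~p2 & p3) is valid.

T, S4, S5

K-tableau for the negation ~((p2 -> <>p2) | <>(~p2 & p3)):
1. ~((p2 -> <>p2) | <>(~p2 & p3)), 0
2. ~(p2 -> <>p2), 0   [~|-rule on 1]
3. ~<>(~p2 & p3), 0   [~|-rule on 1]
4. p2, 0   [~->-rule on 2]
5. ~<>p2, 0   [~->-rule on 2]
Complete open branch: countermodel on a K-frame, so not valid in K.
T-tableau for the negation ~((p2 -> <>p2) | <>(~p2 & p3)):
1. ~((p2 -> <>p2) | <>(~p2 & p3)), 0
2. ~(p2 -> <>p2), 0   [~|-rule on 1]
3. ~<>(~p2 & p3), 0   [~|-rule on 1]
4. p2, 0   [~->-rule on 2]
5. ~<>p2, 0   [~->-rule on 2]
6. ~(~p2 & p3), 0   [~<>-rule on 3 via 0R0]
7. ~p2, 0   [~<>-rule on 5 via 0R0]
Accessibility: 0R0
Branch closes: p2 and ~p2 both at 0.
Every branch closes (one shown): valid in T, hence also in S4, S5 (every theorem of T is a theorem of S4 and S5).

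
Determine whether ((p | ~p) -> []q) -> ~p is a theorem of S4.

Tableau for the negation ~(((p | ~p) -> []q) -> ~p):
1. ~(((p | ~p) -> []q) -> ~p), 0
2. (p | ~p) -> []q, 0
3. p, 0
4. []q, 0
5. q, 0
Accessibility: 0R0
The negation has an open branch (countermodel exists).

Not valid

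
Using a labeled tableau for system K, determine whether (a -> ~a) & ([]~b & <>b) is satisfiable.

No, unsatisfiable

1. (a -> ~a) & ([]~b & <>b), w0
2. a -> ~a, w0
3. []~b & <>b, w0
4. []~b, w0
5. <>b, w0
6. ~a, w0
7. b, w1
8. ~b, w1
Accessibility: w0Rw1
Branch closes: b and ~b both at w1.
All branches of the tableau close; one closing branch shown above.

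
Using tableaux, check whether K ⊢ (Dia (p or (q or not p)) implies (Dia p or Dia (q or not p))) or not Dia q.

Tableau for the negation not ((Dia (p or (q or not p)) implies (Dia p or Dia (q or not p))) or not Dia q):
1. not ((Dia (p or (q or not p)) implies (Dia p or Dia (q or not p))) or not Dia q), 0
2. not (Dia (p or (q or not p)) implies (Dia p or Dia (q or not p))), 0   [neg-or-rule on 1]
3. Dia q, 0   [neg-or-rule on 1]
4. Dia (p or (q or not p)), 0   [neg-implies-rule on 2]
5. not (Dia p or Dia (q or not p)), 0   [neg-implies-rule on 2]
6. not Dia p, 0   [neg-or-rule on 5]
7. not Dia (q or not p), 0   [neg-or-rule on 5]
8. q, 1   [Dia-rule on 3: fresh world 1, 0R1]
9. not p, 1   [neg-Dia-rule on 6 via 0R1]
10. not (q or not p), 1   [neg-Dia-rule on 7 via 0R1]
11. not q, 1   [neg-or-rule on 10]
12. p, 1   [neg-or-rule on 10]
Accessibility: 0R1
Branch closes: q and not q both at 1.
All branches of the negation close; one closing branch shown above.

Valid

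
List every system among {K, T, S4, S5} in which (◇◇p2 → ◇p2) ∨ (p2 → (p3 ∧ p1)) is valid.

T-tableau for the negation ¬((◇◇p2 → ◇p2) ∨ (p2 → (p3 ∧ p1))):
1. ¬((◇◇p2 → ◇p2) ∨ (p2 → (p3 ∧ p1))), w0
2. ¬(◇◇p2 → ◇p2), w0   [¬∨-rule on 1]
3. ¬(p2 → (p3 ∧ p1)), w0   [¬∨-rule on 1]
4. ◇◇p2, w0   [¬→-rule on 2]
5. ¬◇p2, w0   [¬→-rule on 2]
6. p2, w0   [¬→-rule on 3]
7. ¬(p3 ∧ p1), w0   [¬→-rule on 3]
8. ¬p2, w0   [¬◇-rule on 5 via w0Rw0]
Accessibility: w0Rw0
Branch closes: p2 and ¬p2 both at w0.
Every branch closes (one shown): valid in T, hence also in S4, S5 (every theorem of T is a theorem of S4 and S5).
K-tableau for the negation ¬((◇◇p2 → ◇p2) ∨ (p2 → (p3 ∧ p1))):
1. ¬((◇◇p2 → ◇p2) ∨ (p2 → (p3 ∧ p1))), w0
2. ¬(◇◇p2 → ◇p2), w0   [¬∨-rule on 1]
3. ¬(p2 → (p3 ∧ p1)), w0   [¬∨-rule on 1]
4. ◇◇p2, w0   [¬→-rule on 2]
5. ¬◇p2, w0   [¬→-rule on 2]
6. p2, w0   [¬→-rule on 3]
7. ¬(p3 ∧ p1), w0   [¬→-rule on 3]
8. ¬p1, w0   [¬∧-rule on 7 (branches; this branch)]
9. ◇p2, w1   [◇-rule on 4: fresh world w1, w0Rw1]
10. ¬p2, w1   [¬◇-rule on 5 via w0Rw1]
11. p2, w2   [◇-rule on 9: fresh world w2, w1Rw2]
Accessibility: w0Rw1, w1Rw2
Complete open branch: countermodel on a K-frame, so not valid in K.

T, S4, S5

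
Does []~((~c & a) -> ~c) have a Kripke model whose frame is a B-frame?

Unsatisfiable

1. []~((~c & a) -> ~c), u
2. ~((~c & a) -> ~c), u   [[]-rule on 1 via uRu]
3. ~c & a, u   [~->-rule on 2]
4. c, u   [~->-rule on 2]
5. ~c, u   [&-rule on 3]
6. a, u   [&-rule on 3]
Accessibility: uRu
Branch closes: c and ~c both at u.
Every branch closes; the branch above is one of them.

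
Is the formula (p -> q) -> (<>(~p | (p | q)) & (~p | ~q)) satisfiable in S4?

1. (p -> q) -> (<>(~p | (p | q)) & (~p | ~q)), w0
2. <>(~p | (p | q)) & (~p | ~q), w0   [->-rule on 1 (branches; this branch)]
3. <>(~p | (p | q)), w0   [&-rule on 2]
4. ~p | ~q, w0   [&-rule on 2]
5. ~q, w0   [|-rule on 4 (branches; this branch)]
6. ~p | (p | q), w1   [<>-rule on 3: fresh world w1, w0Rw1]
7. p | q, w1   [|-rule on 6 (branches; this branch)]
8. q, w1   [|-rule on 7 (branches; this branch)]
Accessibility: w0Rw0, w0Rw1, w1Rw1

Satisfiable (open branch found)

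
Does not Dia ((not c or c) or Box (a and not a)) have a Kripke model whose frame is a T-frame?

No, unsatisfiable

1. not Dia ((not c or c) or Box (a and not a)), u
2. not ((not c or c) or Box (a and not a)), u   [neg-Dia-rule on 1 via uRu]
3. not (not c or c), u   [neg-or-rule on 2]
4. not Box (a and not a), u   [neg-or-rule on 2]
5. c, u   [neg-or-rule on 3]
6. not c, u   [neg-or-rule on 3]
Accessibility: uRu
Branch closes: c and not c both at u.
(One branch shown.) All branches close.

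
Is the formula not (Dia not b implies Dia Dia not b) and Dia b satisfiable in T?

Unsatisfiable (every branch closes)

1. not (Dia not b implies Dia Dia not b) and Dia b, w0
2. not (Dia not b implies Dia Dia not b), w0   [and-rule on 1]
3. Dia b, w0   [and-rule on 1]
4. Dia not b, w0   [neg-implies-rule on 2]
5. not Dia Dia not b, w0   [neg-implies-rule on 2]
6. not Dia not b, w0   [neg-Dia-rule on 5 via w0Rw0]
7. b, w0   [neg-Dia-rule on 6 via w0Rw0]
8. b, w1   [Dia-rule on 3: fresh world w1, w0Rw1]
9. not Dia not b, w1   [neg-Dia-rule on 5 via w0Rw1]
10. not b, w2   [Dia-rule on 4: fresh world w2, w0Rw2]
11. not Dia not b, w2   [neg-Dia-rule on 5 via w0Rw2]
12. b, w2   [neg-Dia-rule on 6 via w0Rw2]
Accessibility: w0Rw0, w0Rw1, w0Rw2, w1Rw1, w2Rw2
Branch closes: b and not b both at w2.
All branches of the tableau close; one closing branch shown above.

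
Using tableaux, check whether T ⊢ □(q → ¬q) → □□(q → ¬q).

Invalid (countermodel exists)

Tableau for the negation ¬(□(q → ¬q) → □□(q → ¬q)):
1. ¬(□(q → ¬q) → □□(q → ¬q)), w0
2. □(q → ¬q), w0   [¬→-rule on 1]
3. ¬□□(q → ¬q), w0   [¬→-rule on 1]
4. q → ¬q, w0   [□-rule on 2 via w0Rw0]
5. ¬q, w0   [→-rule on 4 (branches; this branch)]
6. ¬□(q → ¬q), w1   [¬□-rule on 3: fresh world w1, w0Rw1]
7. q → ¬q, w1   [□-rule on 2 via w0Rw1]
8. ¬q, w1   [→-rule on 7 (branches; this branch)]
9. ¬(q → ¬q), w2   [¬□-rule on 6: fresh world w2, w1Rw2]
10. q, w2   [¬→-rule on 9]
Accessibility: w0Rw0, w0Rw1, w1Rw1, w1Rw2, w2Rw2
The negation has an open branch (countermodel exists).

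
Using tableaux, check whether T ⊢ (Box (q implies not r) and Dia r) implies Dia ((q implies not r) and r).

Yes, valid

Tableau for the negation not ((Box (q implies not r) and Dia r) implies Dia ((q implies not r) and r)):
1. not ((Box (q implies not r) and Dia r) implies Dia ((q implies not r) and r)), u
2. Box (q implies not r) and Dia r, u
3. not Dia ((q implies not r) and r), u
4. Box (q implies not r), u
5. Dia r, u
6. not ((q implies not r) and r), u
7. q implies not r, u
8. not r, u
9. r, v
10. not ((q implies not r) and r), v
11. q implies not r, v
12. not (q implies not r), v
13. q, v
14. not r, v
Accessibility: uRu, uRv, vRv
Branch closes: r and not r both at v.
Every branch of the negation's tableau closes; the branch above is one of them.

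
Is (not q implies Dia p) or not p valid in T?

Valid

Tableau for the negation not ((not q implies Dia p) or not p):
1. not ((not q implies Dia p) or not p), w0
2. not (not q implies Dia p), w0   [neg-or-rule on 1]
3. p, w0   [neg-or-rule on 1]
4. not q, w0   [neg-implies-rule on 2]
5. not Dia p, w0   [neg-implies-rule on 2]
6. not p, w0   [neg-Dia-rule on 5 via w0Rw0]
Accessibility: w0Rw0
Branch closes: p and not p both at w0.
All branches of the negation close; one closing branch shown above.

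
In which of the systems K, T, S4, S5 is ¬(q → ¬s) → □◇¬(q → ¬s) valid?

S4-tableau for the negation ¬(¬(q → ¬s) → □◇¬(q → ¬s)):
1. ¬(¬(q → ¬s) → □◇¬(q → ¬s)), u
2. ¬(q → ¬s), u
3. ¬□◇¬(q → ¬s), u
4. q, u
5. s, u
6. ¬◇¬(q → ¬s), v
7. q → ¬s, v
8. ¬s, v
Accessibility: uRu, uRv, vRv
Complete open branch: countermodel on an S4-frame, so not valid in S4, nor in K, T (the same frame is also a K-frame and a T-frame).
S5-tableau for the negation ¬(¬(q → ¬s) → □◇¬(q → ¬s)):
1. ¬(¬(q → ¬s) → □◇¬(q → ¬s)), u
2. ¬(q → ¬s), u
3. ¬□◇¬(q → ¬s), u
4. q, u
5. s, u
6. ¬◇¬(q → ¬s), v
7. q → ¬s, u
8. q → ¬s, v
9. ¬s, u
Accessibility: uRu, uRv, vRu, vRv
Branch closes: s and ¬s both at u.
Every branch closes (one shown): valid in S5.

S5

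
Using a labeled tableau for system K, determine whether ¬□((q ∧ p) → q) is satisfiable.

1. ¬□((q ∧ p) → q), w0
2. ¬((q ∧ p) → q), w1
3. q ∧ p, w1
4. ¬q, w1
5. q, w1
6. p, w1
Accessibility: w0Rw1
Branch closes: q and ¬q both at w1.
All branches of the tableau close; one closing branch shown above.

Unsatisfiable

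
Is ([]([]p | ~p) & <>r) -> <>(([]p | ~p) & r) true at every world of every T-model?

Valid in T

Tableau for the negation ~(([]([]p | ~p) & <>r) -> <>(([]p | ~p) & r)):
1. ~(([]([]p | ~p) & <>r) -> <>(([]p | ~p) & r)), 0
2. []([]p | ~p) & <>r, 0
3. ~<>(([]p | ~p) & r), 0
4. []([]p | ~p), 0
5. <>r, 0
6. ~(([]p | ~p) & r), 0
7. []p | ~p, 0
8. ~([]p | ~p), 0
9. ~[]p, 0
10. p, 0
11. []p, 0
12. r, 1
13. ~(([]p | ~p) & r), 1
14. []p | ~p, 1
15. p, 1
16. ~([]p | ~p), 1
17. ~[]p, 1
18. []p, 1
19. ~p, 2
20. ~(([]p | ~p) & r), 2
21. []p | ~p, 2
22. p, 2
Accessibility: 0R0, 0R1, 0R2, 1R1, 2R2
Branch closes: p and ~p both at 2.
Every branch of the negation's tableau closes; the branch above is one of them.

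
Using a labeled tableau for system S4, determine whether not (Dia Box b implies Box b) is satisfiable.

Satisfiable

1. not (Dia Box b implies Box b), u
2. Dia Box b, u
3. not Box b, u
4. Box b, v
5. b, v
6. not b, w
Accessibility: uRu, uRv, uRw, vRv, wRw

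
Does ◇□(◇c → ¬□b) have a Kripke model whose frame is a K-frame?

1. ◇□(◇c → ¬□b), u
2. □(◇c → ¬□b), v   [◇-rule on 1: fresh world v, uRv]
Accessibility: uRv

Yes, satisfiable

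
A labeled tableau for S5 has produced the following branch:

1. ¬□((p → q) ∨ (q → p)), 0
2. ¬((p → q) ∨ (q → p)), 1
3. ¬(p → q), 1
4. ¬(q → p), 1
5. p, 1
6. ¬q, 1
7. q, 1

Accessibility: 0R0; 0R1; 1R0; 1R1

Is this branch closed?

Yes, closed

Both q and ¬q appear at 1.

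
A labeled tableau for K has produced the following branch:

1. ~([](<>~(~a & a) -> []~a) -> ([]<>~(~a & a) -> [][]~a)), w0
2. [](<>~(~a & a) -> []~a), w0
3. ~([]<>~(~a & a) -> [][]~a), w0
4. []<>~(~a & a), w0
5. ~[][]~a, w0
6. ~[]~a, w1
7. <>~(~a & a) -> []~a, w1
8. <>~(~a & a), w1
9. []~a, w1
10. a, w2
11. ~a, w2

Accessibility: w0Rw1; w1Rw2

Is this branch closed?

Yes, closed

Both a and ~a appear at w2.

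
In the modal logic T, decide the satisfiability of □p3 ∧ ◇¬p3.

1. □p3 ∧ ◇¬p3, 0
2. □p3, 0   [∧-rule on 1]
3. ◇¬p3, 0   [∧-rule on 1]
4. p3, 0   [□-rule on 2 via 0R0]
5. ¬p3, 1   [◇-rule on 3: fresh world 1, 0R1]
6. p3, 1   [□-rule on 2 via 0R1]
Accessibility: 0R0, 0R1, 1R1
Branch closes: p3 and ¬p3 both at 1.
All branches of the tableau close; one closing branch shown above.

Unsatisfiable (every branch closes)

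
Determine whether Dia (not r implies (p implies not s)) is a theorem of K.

Not valid

Tableau for the negation not Dia (not r implies (p implies not s)):
1. not Dia (not r implies (p implies not s)), 0
The negation has an open branch (countermodel exists).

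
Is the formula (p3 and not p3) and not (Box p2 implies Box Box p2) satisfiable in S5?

1. (p3 and not p3) and not (Box p2 implies Box Box p2), u
2. p3 and not p3, u
3. not (Box p2 implies Box Box p2), u
4. p3, u
5. not p3, u
Accessibility: uRu
Branch closes: p3 and not p3 both at u.
(One branch shown.) All branches close.

Unsatisfiable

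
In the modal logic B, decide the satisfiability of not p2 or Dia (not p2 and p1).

Satisfiable

1. not p2 or Dia (not p2 and p1), w0
2. Dia (not p2 and p1), w0
3. not p2 and p1, w1
4. not p2, w1
5. p1, w1
Accessibility: w0Rw0, w0Rw1, w1Rw0, w1Rw1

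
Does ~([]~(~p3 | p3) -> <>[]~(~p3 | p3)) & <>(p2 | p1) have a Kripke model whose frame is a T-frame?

1. ~([]~(~p3 | p3) -> <>[]~(~p3 | p3)) & <>(p2 | p1), 0
2. ~([]~(~p3 | p3) -> <>[]~(~p3 | p3)), 0   [&-rule on 1]
3. <>(p2 | p1), 0   [&-rule on 1]
4. []~(~p3 | p3), 0   [~->-rule on 2]
5. ~<>[]~(~p3 | p3), 0   [~->-rule on 2]
6. ~(~p3 | p3), 0   [[]-rule on 4 via 0R0]
7. p3, 0   [~|-rule on 6]
8. ~p3, 0   [~|-rule on 6]
Accessibility: 0R0
Branch closes: p3 and ~p3 both at 0.
(One branch shown.) All branches close.

No, unsatisfiable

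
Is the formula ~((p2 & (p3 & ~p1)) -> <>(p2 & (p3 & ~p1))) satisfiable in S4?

1. ~((p2 & (p3 & ~p1)) -> <>(p2 & (p3 & ~p1))), u
2. p2 & (p3 & ~p1), u
3. ~<>(p2 & (p3 & ~p1)), u
4. p2, u
5. p3 & ~p1, u
6. p3, u
7. ~p1, u
8. ~(p2 & (p3 & ~p1)), u
9. ~(p3 & ~p1), u
10. p1, u
Accessibility: uRu
Branch closes: p1 and ~p1 both at u.
(One branch shown.) All branches close.

Unsatisfiable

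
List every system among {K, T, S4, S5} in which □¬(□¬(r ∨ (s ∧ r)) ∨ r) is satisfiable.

T-tableau for the formula:
1. □¬(□¬(r ∨ (s ∧ r)) ∨ r), w0
2. ¬(□¬(r ∨ (s ∧ r)) ∨ r), w0
3. ¬□¬(r ∨ (s ∧ r)), w0
4. ¬r, w0
5. r ∨ (s ∧ r), w1
6. ¬(□¬(r ∨ (s ∧ r)) ∨ r), w1
7. ¬□¬(r ∨ (s ∧ r)), w1
8. ¬r, w1
9. s ∧ r, w1
10. s, w1
11. r, w1
Accessibility: w0Rw0, w0Rw1, w1Rw1
Branch closes: r and ¬r both at w1.
Every branch closes (one shown): unsatisfiable in T, hence also in S4, S5 (every S4/S5-frame is a T-frame).
K-tableau for the formula:
1. □¬(□¬(r ∨ (s ∧ r)) ∨ r), w0
Complete open branch: satisfiable in K.

K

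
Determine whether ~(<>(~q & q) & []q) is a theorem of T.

Valid

Tableau for the negation <>(~q & q) & []q:
1. <>(~q & q) & []q, u
2. <>(~q & q), u
3. []q, u
4. q, u
5. ~q & q, v
6. ~q, v
7. q, v
Accessibility: uRu, uRv, vRv
Branch closes: q and ~q both at v.
All branches of the negation close; one closing branch shown above.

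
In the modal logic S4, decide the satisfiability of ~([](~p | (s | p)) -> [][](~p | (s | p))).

1. ~([](~p | (s | p)) -> [][](~p | (s | p))), 0
2. [](~p | (s | p)), 0
3. ~[][](~p | (s | p)), 0
4. ~p | (s | p), 0
5. s | p, 0
6. p, 0
7. ~[](~p | (s | p)), 1
8. ~p | (s | p), 1
9. s | p, 1
10. p, 1
11. ~(~p | (s | p)), 2
12. p, 2
13. ~(s | p), 2
14. ~s, 2
15. ~p, 2
Accessibility: 0R0, 0R1, 0R2, 1R1, 1R2, 2R2
Branch closes: p and ~p both at 2.
All branches of the tableau close; one closing branch shown above.

Unsatisfiable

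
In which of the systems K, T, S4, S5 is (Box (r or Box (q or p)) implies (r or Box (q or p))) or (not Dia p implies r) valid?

T-tableau for the negation not ((Box (r or Box (q or p)) implies (r or Box (q or p))) or (not Dia p implies r)):
1. not ((Box (r or Box (q or p)) implies (r or Box (q or p))) or (not Dia p implies r)), w0
2. not (Box (r or Box (q or p)) implies (r or Box (q or p))), w0   [neg-or-rule on 1]
3. not (not Dia p implies r), w0   [neg-or-rule on 1]
4. Box (r or Box (q or p)), w0   [neg-implies-rule on 2]
5. not (r or Box (q or p)), w0   [neg-implies-rule on 2]
6. not Dia p, w0   [neg-implies-rule on 3]
7. not r, w0   [neg-implies-rule on 3]
8. not Box (q or p), w0   [neg-or-rule on 5]
9. r or Box (q or p), w0   [Box-rule on 4 via w0Rw0]
10. not p, w0   [neg-Dia-rule on 6 via w0Rw0]
11. Box (q or p), w0   [or-rule on 9 (branches; this branch)]
12. q or p, w0   [Box-rule on 11 via w0Rw0]
13. q, w0   [or-rule on 12 (branches; this branch)]
14. not (q or p), w1   [neg-Box-rule on 8: fresh world w1, w0Rw1]
15. not q, w1   [neg-or-rule on 14]
16. not p, w1   [neg-or-rule on 14]
17. r or Box (q or p), w1   [Box-rule on 4 via w0Rw1]
18. q or p, w1   [Box-rule on 11 via w0Rw1]
19. Box (q or p), w1   [or-rule on 17 (branches; this branch)]
20. p, w1   [or-rule on 18 (branches; this branch)]
Accessibility: w0Rw0, w0Rw1, w1Rw1
Branch closes: p and not p both at w1.
Every branch closes (one shown): valid in T, hence also in S4, S5 (every theorem of T is a theorem of S4 and S5).
K-tableau for the negation not ((Box (r or Box (q or p)) implies (r or Box (q or p))) or (not Dia p implies r)):
1. not ((Box (r or Box (q or p)) implies (r or Box (q or p))) or (not Dia p implies r)), w0
2. not (Box (r or Box (q or p)) implies (r or Box (q or p))), w0   [neg-or-rule on 1]
3. not (not Dia p implies r), w0   [neg-or-rule on 1]
4. Box (r or Box (q or p)), w0   [neg-implies-rule on 2]
5. not (r or Box (q or p)), w0   [neg-implies-rule on 2]
6. not Dia p, w0   [neg-implies-rule on 3]
7. not r, w0   [neg-implies-rule on 3]
8. not Box (q or p), w0   [neg-or-rule on 5]
9. not (q or p), w1   [neg-Box-rule on 8: fresh world w1, w0Rw1]
10. not q, w1   [neg-or-rule on 9]
11. not p, w1   [neg-or-rule on 9]
12. r or Box (q or p), w1   [Box-rule on 4 via w0Rw1]
13. Box (q or p), w1   [or-rule on 12 (branches; this branch)]
Accessibility: w0Rw1
Complete open branch: countermodel on a K-frame, so not valid in K.

T, S4, S5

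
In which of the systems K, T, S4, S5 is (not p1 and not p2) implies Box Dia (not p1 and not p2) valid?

S5

S5-tableau for the negation not ((not p1 and not p2) implies Box Dia (not p1 and not p2)):
1. not ((not p1 and not p2) implies Box Dia (not p1 and not p2)), u
2. not p1 and not p2, u
3. not Box Dia (not p1 and not p2), u
4. not p1, u
5. not p2, u
6. not Dia (not p1 and not p2), v
7. not (not p1 and not p2), u
8. not (not p1 and not p2), v
9. p2, u
Accessibility: uRu, uRv, vRu, vRv
Branch closes: p2 and not p2 both at u.
Every branch closes (one shown): valid in S5.
S4-tableau for the negation not ((not p1 and not p2) implies Box Dia (not p1 and not p2)):
1. not ((not p1 and not p2) implies Box Dia (not p1 and not p2)), u
2. not p1 and not p2, u
3. not Box Dia (not p1 and not p2), u
4. not p1, u
5. not p2, u
6. not Dia (not p1 and not p2), v
7. not (not p1 and not p2), v
8. p2, v
Accessibility: uRu, uRv, vRv
Complete open branch: countermodel on an S4-frame, so not valid in S4, nor in K, T (the same frame is also a K-frame and a T-frame).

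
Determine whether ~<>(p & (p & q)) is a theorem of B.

Tableau for the negation <>(p & (p & q)):
1. <>(p & (p & q)), 0
2. p & (p & q), 1
3. p, 1
4. p & q, 1
5. q, 1
Accessibility: 0R0, 0R1, 1R0, 1R1
The negation has an open branch (countermodel exists).

No, not valid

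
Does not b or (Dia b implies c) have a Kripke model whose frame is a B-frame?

Yes, satisfiable

1. not b or (Dia b implies c), w0
2. Dia b implies c, w0   [or-rule on 1 (branches; this branch)]
3. c, w0   [implies-rule on 2 (branches; this branch)]
Accessibility: w0Rw0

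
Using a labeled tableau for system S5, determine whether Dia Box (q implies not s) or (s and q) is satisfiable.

1. Dia Box (q implies not s) or (s and q), 0
2. s and q, 0
3. s, 0
4. q, 0
Accessibility: 0R0

Satisfiable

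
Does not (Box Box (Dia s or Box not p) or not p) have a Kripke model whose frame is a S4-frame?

1. not (Box Box (Dia s or Box not p) or not p), w0
2. not Box Box (Dia s or Box not p), w0
3. p, w0
4. not Box (Dia s or Box not p), w1
5. not (Dia s or Box not p), w2
6. not Dia s, w2
7. not Box not p, w2
8. not s, w2
9. p, w3
10. not s, w3
Accessibility: w0Rw0, w0Rw1, w0Rw2, w0Rw3, w1Rw1, w1Rw2, w1Rw3, w2Rw2, w2Rw3, w3Rw3

Satisfiable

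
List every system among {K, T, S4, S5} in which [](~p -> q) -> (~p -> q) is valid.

T, S4, S5

T-tableau for the negation ~([](~p -> q) -> (~p -> q)):
1. ~([](~p -> q) -> (~p -> q)), u
2. [](~p -> q), u   [~->-rule on 1]
3. ~(~p -> q), u   [~->-rule on 1]
4. ~p, u   [~->-rule on 3]
5. ~q, u   [~->-rule on 3]
6. ~p -> q, u   [[]-rule on 2 via uRu]
7. q, u   [->-rule on 6 (branches; this branch)]
Accessibility: uRu
Branch closes: q and ~q both at u.
Every branch closes (one shown): valid in T, hence also in S4, S5 (every theorem of T is a theorem of S4 and S5).
K-tableau for the negation ~([](~p -> q) -> (~p -> q)):
1. ~([](~p -> q) -> (~p -> q)), u
2. [](~p -> q), u   [~->-rule on 1]
3. ~(~p -> q), u   [~->-rule on 1]
4. ~p, u   [~->-rule on 3]
5. ~q, u   [~->-rule on 3]
Complete open branch: countermodel on a K-frame, so not valid in K.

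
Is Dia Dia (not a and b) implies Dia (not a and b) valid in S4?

Tableau for the negation not (Dia Dia (not a and b) implies Dia (not a and b)):
1. not (Dia Dia (not a and b) implies Dia (not a and b)), u
2. Dia Dia (not a and b), u
3. not Dia (not a and b), u
4. not (not a and b), u
5. not b, u
6. Dia (not a and b), v
7. not (not a and b), v
8. not b, v
9. not a and b, w
10. not a, w
11. b, w
12. not (not a and b), w
13. not b, w
Accessibility: uRu, uRv, uRw, vRv, vRw, wRw
Branch closes: b and not b both at w.
All branches of the negation close; one closing branch shown above.

Yes, valid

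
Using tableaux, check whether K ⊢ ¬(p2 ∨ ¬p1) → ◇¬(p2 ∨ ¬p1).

Tableau for the negation ¬(¬(p2 ∨ ¬p1) → ◇¬(p2 ∨ ¬p1)):
1. ¬(¬(p2 ∨ ¬p1) → ◇¬(p2 ∨ ¬p1)), 0
2. ¬(p2 ∨ ¬p1), 0
3. ¬◇¬(p2 ∨ ¬p1), 0
4. ¬p2, 0
5. p1, 0
The negation has an open branch (countermodel exists).

Invalid (countermodel exists)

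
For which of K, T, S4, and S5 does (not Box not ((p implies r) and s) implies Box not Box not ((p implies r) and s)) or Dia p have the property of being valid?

S4-tableau for the negation not ((not Box not ((p implies r) and s) implies Box not Box not ((p implies r) and s)) or Dia p):
1. not ((not Box not ((p implies r) and s) implies Box not Box not ((p implies r) and s)) or Dia p), u
2. not (not Box not ((p implies r) and s) implies Box not Box not ((p implies r) and s)), u
3. not Dia p, u
4. not Box not ((p implies r) and s), u
5. not Box not Box not ((p implies r) and s), u
6. not p, u
7. (p implies r) and s, v
8. p implies r, v
9. s, v
10. not p, v
11. r, v
12. Box not ((p implies r) and s), w
13. not p, w
14. not ((p implies r) and s), w
15. not s, w
Accessibility: uRu, uRv, uRw, vRv, wRw
Complete open branch: countermodel on an S4-frame, so not valid in S4, nor in K, T (the same frame is also a K-frame and a T-frame).
S5-tableau for the negation not ((not Box not ((p implies r) and s) implies Box not Box not ((p implies r) and s)) or Dia p):
1. not ((not Box not ((p implies r) and s) implies Box not Box not ((p implies r) and s)) or Dia p), u
2. not (not Box not ((p implies r) and s) implies Box not Box not ((p implies r) and s)), u
3. not Dia p, u
4. not Box not ((p implies r) and s), u
5. not Box not Box not ((p implies r) and s), u
6. not p, u
7. (p implies r) and s, v
8. p implies r, v
9. s, v
10. not p, v
11. r, v
12. Box not ((p implies r) and s), w
13. not p, w
14. not ((p implies r) and s), u
15. not ((p implies r) and s), v
16. not ((p implies r) and s), w
17. not s, u
18. not (p implies r), v
19. p, v
20. not r, v
Accessibility: uRu, uRv, uRw, vRu, vRv, vRw, wRu, wRv, wRw
Branch closes: p and not p both at v.
Every branch closes (one shown): valid in S5.

S5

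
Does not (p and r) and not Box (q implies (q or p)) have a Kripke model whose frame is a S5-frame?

1. not (p and r) and not Box (q implies (q or p)), 0
2. not (p and r), 0
3. not Box (q implies (q or p)), 0
4. not r, 0
5. not (q implies (q or p)), 1
6. q, 1
7. not (q or p), 1
8. not q, 1
9. not p, 1
Accessibility: 0R0, 0R1, 1R0, 1R1
Branch closes: q and not q both at 1.
All branches of the tableau close; one closing branch shown above.

No, unsatisfiable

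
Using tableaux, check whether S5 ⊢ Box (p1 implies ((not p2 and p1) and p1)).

Invalid (countermodel exists)

Tableau for the negation not Box (p1 implies ((not p2 and p1) and p1)):
1. not Box (p1 implies ((not p2 and p1) and p1)), 0
2. not (p1 implies ((not p2 and p1) and p1)), 1   [neg-Box-rule on 1: fresh world 1, 0R1]
3. p1, 1   [neg-implies-rule on 2]
4. not ((not p2 and p1) and p1), 1   [neg-implies-rule on 2]
5. not (not p2 and p1), 1   [neg-and-rule on 4 (branches; this branch)]
6. p2, 1   [neg-and-rule on 5 (branches; this branch)]
Accessibility: 0R0, 0R1, 1R0, 1R1
The negation has an open branch (countermodel exists).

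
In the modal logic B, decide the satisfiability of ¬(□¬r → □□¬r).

Satisfiable

1. ¬(□¬r → □□¬r), w0
2. □¬r, w0   [¬→-rule on 1]
3. ¬□□¬r, w0   [¬→-rule on 1]
4. ¬r, w0   [□-rule on 2 via w0Rw0]
5. ¬□¬r, w1   [¬□-rule on 3: fresh world w1, w0Rw1]
6. ¬r, w1   [□-rule on 2 via w0Rw1]
7. r, w2   [¬□-rule on 5: fresh world w2, w1Rw2]
Accessibility: w0Rw0, w0Rw1, w1Rw0, w1Rw1, w1Rw2, w2Rw1, w2Rw2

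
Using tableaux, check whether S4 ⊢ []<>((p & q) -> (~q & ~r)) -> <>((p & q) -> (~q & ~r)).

Tableau for the negation ~([]<>((p & q) -> (~q & ~r)) -> <>((p & q) -> (~q & ~r))):
1. ~([]<>((p & q) -> (~q & ~r)) -> <>((p & q) -> (~q & ~r))), u
2. []<>((p & q) -> (~q & ~r)), u   [~->-rule on 1]
3. ~<>((p & q) -> (~q & ~r)), u   [~->-rule on 1]
4. <>((p & q) -> (~q & ~r)), u   [[]-rule on 2 via uRu]
5. ~((p & q) -> (~q & ~r)), u   [~<>-rule on 3 via uRu]
6. p & q, u   [~->-rule on 5]
7. ~(~q & ~r), u   [~->-rule on 5]
8. p, u   [&-rule on 6]
9. q, u   [&-rule on 6]
10. r, u   [~&-rule on 7 (branches; this branch)]
11. (p & q) -> (~q & ~r), v   [<>-rule on 4: fresh world v, uRv]
12. <>((p & q) -> (~q & ~r)), v   [[]-rule on 2 via uRv]
13. ~((p & q) -> (~q & ~r)), v   [~<>-rule on 3 via uRv]
14. p & q, v   [~->-rule on 13]
15. ~(~q & ~r), v   [~->-rule on 13]
16. p, v   [&-rule on 14]
17. q, v   [&-rule on 14]
18. ~(p & q), v   [->-rule on 11 (branches; this branch)]
19. r, v   [~&-rule on 15 (branches; this branch)]
20. ~q, v   [~&-rule on 18 (branches; this branch)]
Accessibility: uRu, uRv, vRv
Branch closes: q and ~q both at v.
Every branch of the negation's tableau closes; the branch above is one of them.

Valid in S4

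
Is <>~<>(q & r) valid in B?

Tableau for the negation ~<>~<>(q & r):
1. ~<>~<>(q & r), w0
2. <>(q & r), w0   [~<>-rule on 1 via w0Rw0]
3. q & r, w1   [<>-rule on 2: fresh world w1, w0Rw1]
4. q, w1   [&-rule on 3]
5. r, w1   [&-rule on 3]
6. <>(q & r), w1   [~<>-rule on 1 via w0Rw1]
7. q & r, w2   [<>-rule on 6: fresh world w2, w1Rw2]
8. q, w2   [&-rule on 7]
9. r, w2   [&-rule on 7]
Accessibility: w0Rw0, w0Rw1, w1Rw0, w1Rw1, w1Rw2, w2Rw1, w2Rw2
The negation has an open branch (countermodel exists).

No, not valid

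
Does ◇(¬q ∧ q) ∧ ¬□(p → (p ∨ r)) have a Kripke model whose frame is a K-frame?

1. ◇(¬q ∧ q) ∧ ¬□(p → (p ∨ r)), w0
2. ◇(¬q ∧ q), w0   [∧-rule on 1]
3. ¬□(p → (p ∨ r)), w0   [∧-rule on 1]
4. ¬q ∧ q, w1   [◇-rule on 2: fresh world w1, w0Rw1]
5. ¬q, w1   [∧-rule on 4]
6. q, w1   [∧-rule on 4]
Accessibility: w0Rw1
Branch closes: q and ¬q both at w1.
All branches of the tableau close; one closing branch shown above.

Unsatisfiable (every branch closes)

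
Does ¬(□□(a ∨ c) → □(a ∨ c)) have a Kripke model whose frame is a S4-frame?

1. ¬(□□(a ∨ c) → □(a ∨ c)), w0
2. □□(a ∨ c), w0   [¬→-rule on 1]
3. ¬□(a ∨ c), w0   [¬→-rule on 1]
4. □(a ∨ c), w0   [□-rule on 2 via w0Rw0]
5. a ∨ c, w0   [□-rule on 4 via w0Rw0]
6. c, w0   [∨-rule on 5 (branches; this branch)]
7. ¬(a ∨ c), w1   [¬□-rule on 3: fresh world w1, w0Rw1]
8. ¬a, w1   [¬∨-rule on 7]
9. ¬c, w1   [¬∨-rule on 7]
10. □(a ∨ c), w1   [□-rule on 2 via w0Rw1]
11. a ∨ c, w1   [□-rule on 4 via w0Rw1]
12. c, w1   [∨-rule on 11 (branches; this branch)]
Accessibility: w0Rw0, w0Rw1, w1Rw1
Branch closes: c and ¬c both at w1.
All branches of the tableau close; one closing branch shown above.

Unsatisfiable (every branch closes)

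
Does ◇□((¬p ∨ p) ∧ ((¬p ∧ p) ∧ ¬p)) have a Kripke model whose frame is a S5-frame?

1. ◇□((¬p ∨ p) ∧ ((¬p ∧ p) ∧ ¬p)), w0
2. □((¬p ∨ p) ∧ ((¬p ∧ p) ∧ ¬p)), w1
3. (¬p ∨ p) ∧ ((¬p ∧ p) ∧ ¬p), w0
4. ¬p ∨ p, w0
5. (¬p ∧ p) ∧ ¬p, w0
6. ¬p ∧ p, w0
7. ¬p, w0
8. p, w0
Accessibility: w0Rw0, w0Rw1, w1Rw0, w1Rw1
Branch closes: p and ¬p both at w0.
Every branch closes; the branch above is one of them.

Unsatisfiable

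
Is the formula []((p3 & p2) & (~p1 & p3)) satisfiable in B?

1. []((p3 & p2) & (~p1 & p3)), u
2. (p3 & p2) & (~p1 & p3), u   [[]-rule on 1 via uRu]
3. p3 & p2, u   [&-rule on 2]
4. ~p1 & p3, u   [&-rule on 2]
5. p3, u   [&-rule on 3]
6. p2, u   [&-rule on 3]
7. ~p1, u   [&-rule on 4]
Accessibility: uRu

Yes, satisfiable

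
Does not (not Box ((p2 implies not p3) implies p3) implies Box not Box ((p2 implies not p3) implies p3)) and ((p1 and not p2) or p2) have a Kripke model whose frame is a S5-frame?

1. not (not Box ((p2 implies not p3) implies p3) implies Box not Box ((p2 implies not p3) implies p3)) and ((p1 and not p2) or p2), 0
2. not (not Box ((p2 implies not p3) implies p3) implies Box not Box ((p2 implies not p3) implies p3)), 0
3. (p1 and not p2) or p2, 0
4. not Box ((p2 implies not p3) implies p3), 0
5. not Box not Box ((p2 implies not p3) implies p3), 0
6. p2, 0
7. not ((p2 implies not p3) implies p3), 1
8. p2 implies not p3, 1
9. not p3, 1
10. Box ((p2 implies not p3) implies p3), 2
11. (p2 implies not p3) implies p3, 0
12. (p2 implies not p3) implies p3, 1
13. (p2 implies not p3) implies p3, 2
14. not (p2 implies not p3), 0
15. p3, 0
16. not (p2 implies not p3), 1
17. p2, 1
18. p3, 1
Accessibility: 0R0, 0R1, 0R2, 1R0, 1R1, 1R2, 2R0, 2R1, 2R2
Branch closes: p3 and not p3 both at 1.
Every branch closes; the branch above is one of them.

Unsatisfiable (every branch closes)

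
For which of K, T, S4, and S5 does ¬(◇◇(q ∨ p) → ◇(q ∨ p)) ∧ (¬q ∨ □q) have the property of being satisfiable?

S4-tableau for the formula:
1. ¬(◇◇(q ∨ p) → ◇(q ∨ p)) ∧ (¬q ∨ □q), 0
2. ¬(◇◇(q ∨ p) → ◇(q ∨ p)), 0
3. ¬q ∨ □q, 0
4. ◇◇(q ∨ p), 0
5. ¬◇(q ∨ p), 0
6. ¬(q ∨ p), 0
7. ¬q, 0
8. ¬p, 0
9. ◇(q ∨ p), 1
10. ¬(q ∨ p), 1
11. ¬q, 1
12. ¬p, 1
13. q ∨ p, 2
14. ¬(q ∨ p), 2
15. ¬q, 2
16. ¬p, 2
17. p, 2
Accessibility: 0R0, 0R1, 0R2, 1R1, 1R2, 2R2
Branch closes: p and ¬p both at 2.
Every branch closes (one shown): unsatisfiable in S4, hence also in S5 (every S5-frame is an S4-frame).
T-tableau for the formula:
1. ¬(◇◇(q ∨ p) → ◇(q ∨ p)) ∧ (¬q ∨ □q), 0
2. ¬(◇◇(q ∨ p) → ◇(q ∨ p)), 0
3. ¬q ∨ □q, 0
4. ◇◇(q ∨ p), 0
5. ¬◇(q ∨ p), 0
6. ¬(q ∨ p), 0
7. ¬q, 0
8. ¬p, 0
9. ◇(q ∨ p), 1
10. ¬(q ∨ p), 1
11. ¬q, 1
12. ¬p, 1
13. q ∨ p, 2
14. p, 2
Accessibility: 0R0, 0R1, 1R1, 1R2, 2R2
Complete open branch: satisfiable in T, hence also in K (this T-model is also a K-model).

K, T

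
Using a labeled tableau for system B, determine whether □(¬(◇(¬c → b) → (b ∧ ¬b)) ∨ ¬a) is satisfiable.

1. □(¬(◇(¬c → b) → (b ∧ ¬b)) ∨ ¬a), u
2. ¬(◇(¬c → b) → (b ∧ ¬b)) ∨ ¬a, u
3. ¬a, u
Accessibility: uRu

Satisfiable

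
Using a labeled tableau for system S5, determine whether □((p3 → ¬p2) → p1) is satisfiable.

Satisfiable

1. □((p3 → ¬p2) → p1), u
2. (p3 → ¬p2) → p1, u   [□-rule on 1 via uRu]
3. p1, u   [→-rule on 2 (branches; this branch)]
Accessibility: uRu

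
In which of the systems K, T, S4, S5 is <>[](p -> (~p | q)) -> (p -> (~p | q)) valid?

S5-tableau for the negation ~(<>[](p -> (~p | q)) -> (p -> (~p | q))):
1. ~(<>[](p -> (~p | q)) -> (p -> (~p | q))), w0
2. <>[](p -> (~p | q)), w0
3. ~(p -> (~p | q)), w0
4. p, w0
5. ~(~p | q), w0
6. ~q, w0
7. [](p -> (~p | q)), w1
8. p -> (~p | q), w0
9. p -> (~p | q), w1
10. ~p | q, w0
11. ~p | q, w1
12. q, w0
Accessibility: w0Rw0, w0Rw1, w1Rw0, w1Rw1
Branch closes: q and ~q both at w0.
Every branch closes (one shown): valid in S5.
S4-tableau for the negation ~(<>[](p -> (~p | q)) -> (p -> (~p | q))):
1. ~(<>[](p -> (~p | q)) -> (p -> (~p | q))), w0
2. <>[](p -> (~p | q)), w0
3. ~(p -> (~p | q)), w0
4. p, w0
5. ~(~p | q), w0
6. ~q, w0
7. [](p -> (~p | q)), w1
8. p -> (~p | q), w1
9. ~p | q, w1
10. q, w1
Accessibility: w0Rw0, w0Rw1, w1Rw1
Complete open branch: countermodel on an S4-frame, so not valid in S4, nor in K, T (the same frame is also a K-frame and a T-frame).

S5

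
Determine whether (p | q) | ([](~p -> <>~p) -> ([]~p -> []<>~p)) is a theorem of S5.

Tableau for the negation ~((p | q) | ([](~p -> <>~p) -> ([]~p -> []<>~p))):
1. ~((p | q) | ([](~p -> <>~p) -> ([]~p -> []<>~p))), u
2. ~(p | q), u   [~|-rule on 1]
3. ~([](~p -> <>~p) -> ([]~p -> []<>~p)), u   [~|-rule on 1]
4. ~p, u   [~|-rule on 2]
5. ~q, u   [~|-rule on 2]
6. [](~p -> <>~p), u   [~->-rule on 3]
7. ~([]~p -> []<>~p), u   [~->-rule on 3]
8. []~p, u   [~->-rule on 7]
9. ~[]<>~p, u   [~->-rule on 7]
10. ~p -> <>~p, u   [[]-rule on 6 via uRu]
11. <>~p, u   [->-rule on 10 (branches; this branch)]
12. ~<>~p, v   [~[]-rule on 9: fresh world v, uRv]
13. ~p -> <>~p, v   [[]-rule on 6 via uRv]
14. ~p, v   [[]-rule on 8 via uRv]
15. p, u   [~<>-rule on 12 via vRu]
Accessibility: uRu, uRv, vRu, vRv
Branch closes: p and ~p both at u.
Every branch of the negation's tableau closes; the branch above is one of them.

Yes, valid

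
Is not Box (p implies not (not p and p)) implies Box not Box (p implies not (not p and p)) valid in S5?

Yes, valid

Tableau for the negation not (not Box (p implies not (not p and p)) implies Box not Box (p implies not (not p and p))):
1. not (not Box (p implies not (not p and p)) implies Box not Box (p implies not (not p and p))), u
2. not Box (p implies not (not p and p)), u   [neg-implies-rule on 1]
3. not Box not Box (p implies not (not p and p)), u   [neg-implies-rule on 1]
4. not (p implies not (not p and p)), v   [neg-Box-rule on 2: fresh world v, uRv]
5. p, v   [neg-implies-rule on 4]
6. not p and p, v   [neg-implies-rule on 4]
7. not p, v   [and-rule on 6]
Accessibility: uRu, uRv, vRu, vRv
Branch closes: p and not p both at v.
All branches of the negation close; one closing branch shown above.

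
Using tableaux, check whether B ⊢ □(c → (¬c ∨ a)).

No, not valid

Tableau for the negation ¬□(c → (¬c ∨ a)):
1. ¬□(c → (¬c ∨ a)), w0
2. ¬(c → (¬c ∨ a)), w1   [¬□-rule on 1: fresh world w1, w0Rw1]
3. c, w1   [¬→-rule on 2]
4. ¬(¬c ∨ a), w1   [¬→-rule on 2]
5. ¬a, w1   [¬∨-rule on 4]
Accessibility: w0Rw0, w0Rw1, w1Rw0, w1Rw1
The negation has an open branch (countermodel exists).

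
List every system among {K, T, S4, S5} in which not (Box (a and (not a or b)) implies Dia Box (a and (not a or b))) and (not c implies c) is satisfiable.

K

K-tableau for the formula:
1. not (Box (a and (not a or b)) implies Dia Box (a and (not a or b))) and (not c implies c), w0
2. not (Box (a and (not a or b)) implies Dia Box (a and (not a or b))), w0   [and-rule on 1]
3. not c implies c, w0   [and-rule on 1]
4. Box (a and (not a or b)), w0   [neg-implies-rule on 2]
5. not Dia Box (a and (not a or b)), w0   [neg-implies-rule on 2]
6. c, w0   [implies-rule on 3 (branches; this branch)]
Complete open branch: satisfiable in K.
T-tableau for the formula:
1. not (Box (a and (not a or b)) implies Dia Box (a and (not a or b))) and (not c implies c), w0
2. not (Box (a and (not a or b)) implies Dia Box (a and (not a or b))), w0   [and-rule on 1]
3. not c implies c, w0   [and-rule on 1]
4. Box (a and (not a or b)), w0   [neg-implies-rule on 2]
5. not Dia Box (a and (not a or b)), w0   [neg-implies-rule on 2]
6. a and (not a or b), w0   [Box-rule on 4 via w0Rw0]
7. a, w0   [and-rule on 6]
8. not a or b, w0   [and-rule on 6]
9. not Box (a and (not a or b)), w0   [neg-Dia-rule on 5 via w0Rw0]
10. c, w0   [implies-rule on 3 (branches; this branch)]
11. b, w0   [or-rule on 8 (branches; this branch)]
12. not (a and (not a or b)), w1   [neg-Box-rule on 9: fresh world w1, w0Rw1]
13. a and (not a or b), w1   [Box-rule on 4 via w0Rw1]
14. a, w1   [and-rule on 13]
15. not a or b, w1   [and-rule on 13]
16. not Box (a and (not a or b)), w1   [neg-Dia-rule on 5 via w0Rw1]
17. not (not a or b), w1   [neg-and-rule on 12 (branches; this branch)]
18. not b, w1   [neg-or-rule on 17]
19. b, w1   [or-rule on 15 (branches; this branch)]
Accessibility: w0Rw0, w0Rw1, w1Rw1
Branch closes: b and not b both at w1.
Every branch closes (one shown): unsatisfiable in T, hence also in S4, S5 (every S4/S5-frame is a T-frame).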